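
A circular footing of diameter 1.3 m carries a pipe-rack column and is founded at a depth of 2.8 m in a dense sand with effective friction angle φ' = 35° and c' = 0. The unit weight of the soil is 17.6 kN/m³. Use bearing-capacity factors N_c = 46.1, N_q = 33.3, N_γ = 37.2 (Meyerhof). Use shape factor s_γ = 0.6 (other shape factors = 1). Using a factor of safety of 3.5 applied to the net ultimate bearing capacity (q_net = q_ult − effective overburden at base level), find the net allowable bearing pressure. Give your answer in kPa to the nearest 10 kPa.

Overburden at base level: q = 17.6 × 2.8 = 49.28 kPa.
Surcharge term q·N_q = 49.28 × 33.3 = 1641 kPa; self-weight term 0.5·γ·B·N_γ·s_γ = 0.5 × 17.6 × 1.3 × 37.2 × 0.6 = 255.34 kPa.
q_ult = 1641 + 255.34 = 1896.4 kPa.
Net ultimate: q_net = 1896.4 − 49.28 = 1847.1 kPa.
q_all(net) = 1847.1 / 3.5 = 527.74 kPa.

q_all(net) ≈ 530 kPa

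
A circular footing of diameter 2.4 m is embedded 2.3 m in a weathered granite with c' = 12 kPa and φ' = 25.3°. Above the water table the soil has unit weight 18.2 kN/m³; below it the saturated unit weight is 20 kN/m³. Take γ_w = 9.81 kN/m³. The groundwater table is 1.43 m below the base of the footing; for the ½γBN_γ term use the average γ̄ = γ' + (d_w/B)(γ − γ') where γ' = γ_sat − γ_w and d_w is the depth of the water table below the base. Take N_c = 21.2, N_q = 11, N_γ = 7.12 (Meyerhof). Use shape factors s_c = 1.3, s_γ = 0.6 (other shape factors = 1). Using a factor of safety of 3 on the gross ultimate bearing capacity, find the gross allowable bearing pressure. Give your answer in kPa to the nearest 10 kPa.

q = γ·D_f = 18.2 × 2.3 = 41.86 kPa.
γ' = 10.19 kN/m³; averaging over the depth B below the base, γ̄ = γ' + (d_w/B)(γ − γ') = 14.963 kN/m³.
c·N_c·s_c = 12 × 21.2 × 1.3 = 330.72 kPa
q·N_q = 41.86 × 11 = 460.46 kPa
0.5·γ·B·N_γ·s_γ = 0.5 × 14.963 × 2.4 × 7.12 × 0.6 = 76.704 kPa
q_ult = 330.72 + 460.46 + 76.704 = 867.88 kPa.
q_all = 867.88 / 3 = 289.29 kPa.

q_all ≈ 290 kPa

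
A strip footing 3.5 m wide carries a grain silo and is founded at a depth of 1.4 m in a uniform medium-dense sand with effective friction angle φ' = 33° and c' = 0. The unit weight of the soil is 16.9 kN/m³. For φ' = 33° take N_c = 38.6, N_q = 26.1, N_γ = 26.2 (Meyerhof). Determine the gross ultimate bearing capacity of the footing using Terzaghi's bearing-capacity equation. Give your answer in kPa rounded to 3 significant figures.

Effective surcharge at the founding depth q = γ·D_f = 16.9 × 1.4 = 23.66 kPa.
q_ult = q·N_q + 0.5·γ·B·N_γ
     = 23.66 × 26.1 + 0.5 × 16.9 × 3.5 × 26.2
     = 617.53 + 774.86 = 1392.4 kPa.

q_ult ≈ 1390 kPa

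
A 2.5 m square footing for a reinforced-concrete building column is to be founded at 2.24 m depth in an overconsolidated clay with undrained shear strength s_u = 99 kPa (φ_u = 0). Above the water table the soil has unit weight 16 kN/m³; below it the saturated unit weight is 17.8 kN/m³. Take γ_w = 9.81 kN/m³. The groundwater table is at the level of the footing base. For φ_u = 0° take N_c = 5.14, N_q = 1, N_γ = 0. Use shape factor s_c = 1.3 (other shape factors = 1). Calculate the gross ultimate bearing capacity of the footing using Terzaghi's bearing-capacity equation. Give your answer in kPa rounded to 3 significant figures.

q_ult ≈ 697 kPa

q = γ·D_f = 16 × 2.24 = 35.84 kPa.
c·N_c·s_c = 99 × 5.14 × 1.3 = 661.52 kPa
q·N_q = 35.84 × 1 = 35.84 kPa
q_ult = 661.52 + 35.84 = 697.36 kPa.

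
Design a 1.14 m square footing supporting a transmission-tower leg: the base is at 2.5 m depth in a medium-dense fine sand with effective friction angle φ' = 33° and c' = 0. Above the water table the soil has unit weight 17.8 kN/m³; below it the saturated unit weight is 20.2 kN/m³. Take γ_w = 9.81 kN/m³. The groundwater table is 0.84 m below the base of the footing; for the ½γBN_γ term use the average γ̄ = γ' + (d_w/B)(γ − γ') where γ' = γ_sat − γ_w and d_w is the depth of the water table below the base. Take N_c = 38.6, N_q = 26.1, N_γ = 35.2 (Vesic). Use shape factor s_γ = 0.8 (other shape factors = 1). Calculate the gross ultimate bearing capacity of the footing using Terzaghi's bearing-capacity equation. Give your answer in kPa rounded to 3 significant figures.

q_ult ≈ 1420 kPa

Overburden at base level: q = 17.8 × 2.5 = 44.5 kPa.
The water table is 0.84 m below the base (< B = 1.14 m), so the ½γBN_γ term uses γ̄ = γ' + (d_w/B)(γ − γ') = 10.39 + (0.84/1.14)(17.8 − 10.39) = 15.85 kN/m³.
Surcharge term q·N_q = 44.5 × 26.1 = 1161.5 kPa; self-weight term 0.5·γ·B·N_γ·s_γ = 0.5 × 15.85 × 1.14 × 35.2 × 0.8 = 254.41 kPa.
q_ult = 1161.5 + 254.41 = 1415.9 kPa.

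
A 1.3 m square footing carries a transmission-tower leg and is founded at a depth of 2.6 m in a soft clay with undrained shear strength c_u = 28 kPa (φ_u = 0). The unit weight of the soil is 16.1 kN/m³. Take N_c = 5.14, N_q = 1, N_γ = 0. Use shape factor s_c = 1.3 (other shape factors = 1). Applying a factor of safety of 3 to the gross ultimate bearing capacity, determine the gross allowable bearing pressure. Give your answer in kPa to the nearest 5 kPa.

q = γ·D_f = 16.1 × 2.6 = 41.86 kPa.
c·N_c·s_c = 28 × 5.14 × 1.3 = 187.1 kPa
q·N_q = 41.86 × 1 = 41.86 kPa
q_ult = 187.1 + 41.86 = 228.96 kPa.
q_all = q_ult / FS = 228.96 / 3 = 76.319 kPa.

q_all ≈ 75 kPa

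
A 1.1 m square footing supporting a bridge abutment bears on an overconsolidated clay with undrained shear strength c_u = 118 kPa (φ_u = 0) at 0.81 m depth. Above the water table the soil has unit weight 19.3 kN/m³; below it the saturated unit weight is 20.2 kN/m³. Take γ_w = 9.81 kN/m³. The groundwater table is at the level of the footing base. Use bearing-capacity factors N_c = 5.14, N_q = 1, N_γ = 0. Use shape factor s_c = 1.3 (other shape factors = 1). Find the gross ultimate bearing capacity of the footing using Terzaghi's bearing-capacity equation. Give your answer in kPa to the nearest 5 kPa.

q_ult ≈ 805 kPa

q = γ·D_f = 19.3 × 0.81 = 15.633 kPa.
c·N_c·s_c = 118 × 5.14 × 1.3 = 788.48 kPa
q·N_q = 15.633 × 1 = 15.633 kPa
q_ult = 788.48 + 15.633 = 804.11 kPa.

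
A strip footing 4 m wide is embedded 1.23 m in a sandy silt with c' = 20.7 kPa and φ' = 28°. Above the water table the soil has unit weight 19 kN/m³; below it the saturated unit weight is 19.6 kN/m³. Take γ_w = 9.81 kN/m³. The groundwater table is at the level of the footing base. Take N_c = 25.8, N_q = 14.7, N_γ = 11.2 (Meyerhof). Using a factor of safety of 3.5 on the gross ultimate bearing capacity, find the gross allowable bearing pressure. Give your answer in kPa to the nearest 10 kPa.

q_all ≈ 310 kPa

Effective surcharge at the founding depth q = γ·D_f = 19 × 1.23 = 23.37 kPa.
The water table coincides with the base, so in the self-weight term γ → γ' = 9.79 kN/m³.
q_ult = c·N_c + q·N_q + 0.5·γ·B·N_γ
     = 20.7 × 25.8 + 23.37 × 14.7 + 0.5 × 9.79 × 4 × 11.2
     = 534.06 + 343.54 + 219.3 = 1096.9 kPa.
q_all = 1096.9 / 3.5 = 313.4 kPa.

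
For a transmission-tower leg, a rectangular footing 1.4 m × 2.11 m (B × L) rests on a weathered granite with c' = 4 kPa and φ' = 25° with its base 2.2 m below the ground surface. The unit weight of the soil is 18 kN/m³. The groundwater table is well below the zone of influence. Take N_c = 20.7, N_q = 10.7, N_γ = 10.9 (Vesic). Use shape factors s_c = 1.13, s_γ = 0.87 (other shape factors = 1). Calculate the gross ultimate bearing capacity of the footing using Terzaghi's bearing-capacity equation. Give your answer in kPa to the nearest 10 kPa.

q = γ·D_f = 18 × 2.2 = 39.6 kPa.
c·N_c·s_c = 4 × 20.7 × 1.13 = 93.564 kPa
q·N_q = 39.6 × 10.7 = 423.72 kPa
0.5·γ·B·N_γ·s_γ = 0.5 × 18 × 1.4 × 10.9 × 0.87 = 119.49 kPa
q_ult = 93.564 + 423.72 + 119.49 = 636.77 kPa.

q_ult ≈ 640 kPa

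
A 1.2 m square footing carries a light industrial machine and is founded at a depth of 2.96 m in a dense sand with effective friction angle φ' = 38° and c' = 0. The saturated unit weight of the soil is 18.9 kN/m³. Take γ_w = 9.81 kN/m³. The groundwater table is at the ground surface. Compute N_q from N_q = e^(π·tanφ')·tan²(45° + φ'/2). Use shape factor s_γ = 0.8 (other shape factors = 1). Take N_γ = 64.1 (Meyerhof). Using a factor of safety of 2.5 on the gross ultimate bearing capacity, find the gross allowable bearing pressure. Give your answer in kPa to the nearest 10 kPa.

N_q = e^(π·tan38°)·tan²(64°) = 48.93.
With the water table at the surface the whole profile is submerged: γ' = 18.9 − 9.81 = 9.09 kN/m³, so q = γ'·D_f = 26.906 kPa; the same γ' applies in the ½γBN_γ term.
q_ult = q·N_q + 0.5·γ·B·N_γ·s_γ
     = 26.906 × 48.933 + 0.5 × 9.09 × 1.2 × 64.1 × 0.8
     = 1316.6 + 279.68 = 1596.3 kPa.
q_all = 1596.3 / 2.5 = 638.52 kPa.

q_all ≈ 640 kPa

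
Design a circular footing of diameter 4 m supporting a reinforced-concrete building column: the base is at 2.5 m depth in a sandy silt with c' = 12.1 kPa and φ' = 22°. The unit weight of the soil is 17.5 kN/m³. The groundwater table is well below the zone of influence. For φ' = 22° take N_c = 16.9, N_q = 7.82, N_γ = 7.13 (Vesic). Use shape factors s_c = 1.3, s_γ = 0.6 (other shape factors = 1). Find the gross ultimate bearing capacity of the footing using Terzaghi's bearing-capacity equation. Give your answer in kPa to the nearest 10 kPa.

q = γ·D_f = 17.5 × 2.5 = 43.75 kPa.
c·N_c·s_c = 12.1 × 16.9 × 1.3 = 265.84 kPa
q·N_q = 43.75 × 7.82 = 342.12 kPa
0.5·γ·B·N_γ·s_γ = 0.5 × 17.5 × 4 × 7.13 × 0.6 = 149.73 kPa
q_ult = 265.84 + 342.12 + 149.73 = 757.69 kPa.

q_ult ≈ 760 kPa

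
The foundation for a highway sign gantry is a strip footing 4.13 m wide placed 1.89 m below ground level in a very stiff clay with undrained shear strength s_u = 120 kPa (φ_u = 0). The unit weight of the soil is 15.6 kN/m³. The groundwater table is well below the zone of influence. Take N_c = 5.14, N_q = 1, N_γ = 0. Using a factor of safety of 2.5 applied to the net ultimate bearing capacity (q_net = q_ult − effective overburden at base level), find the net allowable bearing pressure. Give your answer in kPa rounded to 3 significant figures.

q_all(net) ≈ 247 kPa

Overburden at base level: q = 15.6 × 1.89 = 29.484 kPa.
Cohesion term c·N_c = 120 × 5.14 = 616.8 kPa; surcharge term q·N_q = 29.484 × 1 = 29.484 kPa.
q_ult = 616.8 + 29.484 = 646.28 kPa.
Net ultimate: q_net = 646.28 − 29.484 = 616.8 kPa.
q_all(net) = 616.8 / 2.5 = 246.72 kPa.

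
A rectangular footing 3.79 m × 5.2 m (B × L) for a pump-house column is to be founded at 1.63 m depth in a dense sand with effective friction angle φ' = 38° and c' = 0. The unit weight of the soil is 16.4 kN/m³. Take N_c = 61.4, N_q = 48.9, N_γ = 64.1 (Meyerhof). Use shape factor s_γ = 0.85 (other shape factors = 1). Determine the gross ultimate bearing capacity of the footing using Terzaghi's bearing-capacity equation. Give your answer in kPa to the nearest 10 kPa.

q = γ·D_f = 16.4 × 1.63 = 26.732 kPa.
q·N_q = 26.732 × 48.9 = 1307.2 kPa
0.5·γ·B·N_γ·s_γ = 0.5 × 16.4 × 3.79 × 64.1 × 0.85 = 1693.3 kPa
q_ult = 1307.2 + 1693.3 = 3000.5 kPa.

q_ult ≈ 3000 kPa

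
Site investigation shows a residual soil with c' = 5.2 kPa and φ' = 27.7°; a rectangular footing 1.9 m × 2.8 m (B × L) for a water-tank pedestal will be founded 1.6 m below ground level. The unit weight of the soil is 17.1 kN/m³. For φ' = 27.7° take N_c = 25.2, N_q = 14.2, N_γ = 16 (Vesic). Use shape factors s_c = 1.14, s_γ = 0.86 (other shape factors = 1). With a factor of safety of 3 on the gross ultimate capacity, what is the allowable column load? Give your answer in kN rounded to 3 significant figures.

P_all ≈ 1350 kN

Overburden at base level: q = 17.1 × 1.6 = 27.36 kPa.
Cohesion term c·N_c·s_c = 5.2 × 25.2 × 1.14 = 149.39 kPa; surcharge term q·N_q = 27.36 × 14.2 = 388.51 kPa; self-weight term 0.5·γ·B·N_γ·s_γ = 0.5 × 17.1 × 1.9 × 16 × 0.86 = 223.53 kPa.
q_ult = 149.39 + 388.51 + 223.53 = 761.43 kPa.
Gross allowable pressure q_all = 761.43 / 3 = 253.81 kPa.
Footing area = 5.32 m², so allowable column load = 253.81 × 5.32 = 1350.3 kN.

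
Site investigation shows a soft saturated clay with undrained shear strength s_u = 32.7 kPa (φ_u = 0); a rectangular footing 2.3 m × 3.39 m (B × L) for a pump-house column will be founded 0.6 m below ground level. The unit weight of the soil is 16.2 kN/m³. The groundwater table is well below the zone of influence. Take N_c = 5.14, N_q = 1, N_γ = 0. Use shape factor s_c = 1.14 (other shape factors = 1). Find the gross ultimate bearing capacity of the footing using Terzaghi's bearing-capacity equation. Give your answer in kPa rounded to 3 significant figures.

q = γ·D_f = 16.2 × 0.6 = 9.72 kPa.
c·N_c·s_c = 32.7 × 5.14 × 1.14 = 191.61 kPa
q·N_q = 9.72 × 1 = 9.72 kPa
q_ult = 191.61 + 9.72 = 201.33 kPa.

q_ult ≈ 201 kPa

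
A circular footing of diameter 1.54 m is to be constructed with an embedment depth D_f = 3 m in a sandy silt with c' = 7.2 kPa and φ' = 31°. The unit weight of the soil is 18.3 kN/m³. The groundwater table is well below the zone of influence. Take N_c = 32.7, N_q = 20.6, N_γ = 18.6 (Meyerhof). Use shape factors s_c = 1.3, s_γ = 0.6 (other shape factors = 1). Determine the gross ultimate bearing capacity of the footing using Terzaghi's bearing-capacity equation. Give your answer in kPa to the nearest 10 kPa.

q_ult ≈ 1590 kPa

Overburden at base level: q = 18.3 × 3 = 54.9 kPa.
Cohesion term c·N_c·s_c = 7.2 × 32.7 × 1.3 = 306.07 kPa; surcharge term q·N_q = 54.9 × 20.6 = 1130.9 kPa; self-weight term 0.5·γ·B·N_γ·s_γ = 0.5 × 18.3 × 1.54 × 18.6 × 0.6 = 157.26 kPa.
q_ult = 306.07 + 1130.9 + 157.26 = 1594.3 kPa.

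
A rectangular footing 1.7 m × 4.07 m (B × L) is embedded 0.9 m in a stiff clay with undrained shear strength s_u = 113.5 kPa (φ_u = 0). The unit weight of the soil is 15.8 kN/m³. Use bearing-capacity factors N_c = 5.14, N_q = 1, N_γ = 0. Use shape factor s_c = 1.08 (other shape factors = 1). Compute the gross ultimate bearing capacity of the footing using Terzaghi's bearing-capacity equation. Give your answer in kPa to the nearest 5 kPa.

Overburden at base level: q = 15.8 × 0.9 = 14.22 kPa.
Cohesion term c·N_c·s_c = 113.5 × 5.14 × 1.08 = 630.06 kPa; surcharge term q·N_q = 14.22 × 1 = 14.22 kPa.
q_ult = 630.06 + 14.22 = 644.28 kPa.

q_ult ≈ 645 kPa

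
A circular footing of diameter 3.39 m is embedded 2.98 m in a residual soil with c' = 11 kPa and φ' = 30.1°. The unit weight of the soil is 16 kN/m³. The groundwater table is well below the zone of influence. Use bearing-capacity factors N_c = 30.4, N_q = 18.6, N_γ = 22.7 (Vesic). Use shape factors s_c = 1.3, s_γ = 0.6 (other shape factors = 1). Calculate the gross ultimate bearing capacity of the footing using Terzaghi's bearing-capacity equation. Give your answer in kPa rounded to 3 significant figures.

q_ult ≈ 1690 kPa

Effective surcharge at the founding depth q = γ·D_f = 16 × 2.98 = 47.68 kPa.
q_ult = c·N_c·s_c + q·N_q + 0.5·γ·B·N_γ·s_γ
     = 11 × 30.4 × 1.3 + 47.68 × 18.6 + 0.5 × 16 × 3.39 × 22.7 × 0.6
     = 434.72 + 886.85 + 369.37 = 1690.9 kPa.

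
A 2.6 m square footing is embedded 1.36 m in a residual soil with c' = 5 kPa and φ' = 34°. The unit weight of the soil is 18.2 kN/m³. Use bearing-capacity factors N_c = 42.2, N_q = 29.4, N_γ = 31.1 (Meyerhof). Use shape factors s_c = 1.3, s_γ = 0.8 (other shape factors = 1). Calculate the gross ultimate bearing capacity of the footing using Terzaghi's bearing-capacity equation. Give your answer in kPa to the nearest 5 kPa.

Effective surcharge at the founding depth q = γ·D_f = 18.2 × 1.36 = 24.752 kPa.
q_ult = c·N_c·s_c + q·N_q + 0.5·γ·B·N_γ·s_γ
     = 5 × 42.2 × 1.3 + 24.752 × 29.4 + 0.5 × 18.2 × 2.6 × 31.1 × 0.8
     = 274.3 + 727.71 + 588.66 = 1590.7 kPa.

q_ult ≈ 1590 kPa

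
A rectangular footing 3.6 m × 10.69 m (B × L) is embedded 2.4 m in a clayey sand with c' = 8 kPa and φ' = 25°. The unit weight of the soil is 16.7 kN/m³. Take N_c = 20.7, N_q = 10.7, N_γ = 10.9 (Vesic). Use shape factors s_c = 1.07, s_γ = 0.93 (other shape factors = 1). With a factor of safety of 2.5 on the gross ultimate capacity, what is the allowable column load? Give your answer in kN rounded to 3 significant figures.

P_all ≈ 14000 kN

Effective surcharge at the founding depth q = γ·D_f = 16.7 × 2.4 = 40.08 kPa.
q_ult = c·N_c·s_c + q·N_q + 0.5·γ·B·N_γ·s_γ
     = 8 × 20.7 × 1.07 + 40.08 × 10.7 + 0.5 × 16.7 × 3.6 × 10.9 × 0.93
     = 177.19 + 428.86 + 304.72 = 910.77 kPa.
Gross allowable pressure q_all = 910.77 / 2.5 = 364.31 kPa.
Footing area = 38.484 m², so allowable column load = 364.31 × 38.484 = 14020 kN.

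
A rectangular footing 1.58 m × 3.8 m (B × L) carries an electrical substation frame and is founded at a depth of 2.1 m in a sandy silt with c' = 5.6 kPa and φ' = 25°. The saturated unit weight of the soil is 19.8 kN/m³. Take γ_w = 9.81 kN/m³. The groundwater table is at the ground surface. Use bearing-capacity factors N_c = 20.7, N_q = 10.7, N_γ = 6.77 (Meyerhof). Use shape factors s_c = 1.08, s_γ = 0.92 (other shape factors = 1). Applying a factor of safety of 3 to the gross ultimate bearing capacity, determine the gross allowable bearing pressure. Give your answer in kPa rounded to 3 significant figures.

q_all ≈ 133 kPa

γ' = 19.8 − 9.81 = 9.99 kN/m³ (submerged throughout). q = 9.99 × 2.1 = 20.979 kPa; the same γ' applies in the ½γBN_γ term.
c·N_c·s_c = 5.6 × 20.7 × 1.08 = 125.19 kPa
q·N_q = 20.979 × 10.7 = 224.48 kPa
0.5·γ·B·N_γ·s_γ = 0.5 × 9.99 × 1.58 × 6.77 × 0.92 = 49.155 kPa
q_ult = 125.19 + 224.48 + 49.155 = 398.82 kPa.
q_all = q_ult / FS = 398.82 / 3 = 132.94 kPa.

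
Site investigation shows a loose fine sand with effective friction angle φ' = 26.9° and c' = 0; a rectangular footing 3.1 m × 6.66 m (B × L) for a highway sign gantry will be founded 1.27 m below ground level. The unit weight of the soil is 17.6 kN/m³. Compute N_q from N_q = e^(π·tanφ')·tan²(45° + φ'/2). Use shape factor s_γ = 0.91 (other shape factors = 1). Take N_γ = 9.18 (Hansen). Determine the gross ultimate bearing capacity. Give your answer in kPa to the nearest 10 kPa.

q_ult ≈ 520 kPa

tan26.9° = 0.5073, so N_q = e^(π×0.5073)·tan²(58.45°) = 4.923 × 2.653 = 13.06.
q = γ·D_f = 17.6 × 1.27 = 22.352 kPa.
q·N_q = 22.352 × 13.057 = 291.85 kPa
0.5·γ·B·N_γ·s_γ = 0.5 × 17.6 × 3.1 × 9.18 × 0.91 = 227.89 kPa
q_ult = 291.85 + 227.89 = 519.75 kPa.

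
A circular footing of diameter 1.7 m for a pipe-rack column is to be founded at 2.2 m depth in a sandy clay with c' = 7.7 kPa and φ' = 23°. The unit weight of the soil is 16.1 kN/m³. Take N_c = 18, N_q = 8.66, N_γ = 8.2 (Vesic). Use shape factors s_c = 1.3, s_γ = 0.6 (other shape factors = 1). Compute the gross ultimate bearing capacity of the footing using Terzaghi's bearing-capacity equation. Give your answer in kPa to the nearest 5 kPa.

Overburden at base level: q = 16.1 × 2.2 = 35.42 kPa.
Cohesion term c·N_c·s_c = 7.7 × 18 × 1.3 = 180.18 kPa; surcharge term q·N_q = 35.42 × 8.66 = 306.74 kPa; self-weight term 0.5·γ·B·N_γ·s_γ = 0.5 × 16.1 × 1.7 × 8.2 × 0.6 = 67.33 kPa.
q_ult = 180.18 + 306.74 + 67.33 = 554.25 kPa.

q_ult ≈ 555 kPa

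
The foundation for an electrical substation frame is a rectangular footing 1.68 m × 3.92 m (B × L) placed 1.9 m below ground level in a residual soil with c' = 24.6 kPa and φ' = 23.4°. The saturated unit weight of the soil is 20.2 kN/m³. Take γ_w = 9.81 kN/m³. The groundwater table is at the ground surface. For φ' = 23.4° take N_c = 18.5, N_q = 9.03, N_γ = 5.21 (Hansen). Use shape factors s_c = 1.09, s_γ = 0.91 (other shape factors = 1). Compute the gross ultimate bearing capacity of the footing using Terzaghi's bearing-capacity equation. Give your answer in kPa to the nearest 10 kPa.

Water table at ground surface, so effective unit weight γ' = 20.2 − 9.81 = 10.39 kN/m³ is used throughout; overburden q = 10.39 × 1.9 = 19.741 kPa; the same γ' applies in the ½γBN_γ term.
Cohesion term c·N_c·s_c = 24.6 × 18.5 × 1.09 = 496.06 kPa; surcharge term q·N_q = 19.741 × 9.03 = 178.26 kPa; self-weight term 0.5·γ·B·N_γ·s_γ = 0.5 × 10.39 × 1.68 × 5.21 × 0.91 = 41.378 kPa.
q_ult = 496.06 + 178.26 + 41.378 = 715.7 kPa.

q_ult ≈ 720 kPa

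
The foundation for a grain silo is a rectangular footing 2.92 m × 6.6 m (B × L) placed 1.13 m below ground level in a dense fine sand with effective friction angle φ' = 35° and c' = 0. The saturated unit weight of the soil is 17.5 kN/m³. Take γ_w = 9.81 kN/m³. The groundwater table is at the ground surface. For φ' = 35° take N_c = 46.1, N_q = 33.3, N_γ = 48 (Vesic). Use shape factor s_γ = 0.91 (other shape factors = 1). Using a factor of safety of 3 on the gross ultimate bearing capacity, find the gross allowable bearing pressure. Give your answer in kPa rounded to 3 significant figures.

Water table at ground surface, so effective unit weight γ' = 17.5 − 9.81 = 7.69 kN/m³ is used throughout; overburden q = 7.69 × 1.13 = 8.6897 kPa; the same γ' applies in the ½γBN_γ term.
Surcharge term q·N_q = 8.6897 × 33.3 = 289.37 kPa; self-weight term 0.5·γ·B·N_γ·s_γ = 0.5 × 7.69 × 2.92 × 48 × 0.91 = 490.41 kPa.
q_ult = 289.37 + 490.41 = 779.78 kPa.
q_all = 779.78 / 3 = 259.93 kPa.

q_all ≈ 260 kPa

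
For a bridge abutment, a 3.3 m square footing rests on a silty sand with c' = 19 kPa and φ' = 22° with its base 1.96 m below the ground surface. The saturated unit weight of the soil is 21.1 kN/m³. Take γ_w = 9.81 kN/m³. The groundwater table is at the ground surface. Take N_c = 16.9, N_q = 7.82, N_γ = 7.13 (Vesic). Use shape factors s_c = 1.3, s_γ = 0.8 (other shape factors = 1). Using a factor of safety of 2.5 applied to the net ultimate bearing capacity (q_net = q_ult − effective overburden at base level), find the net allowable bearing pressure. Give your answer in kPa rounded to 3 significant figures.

γ' = 21.1 − 9.81 = 11.29 kN/m³ (submerged throughout). q = 11.29 × 1.96 = 22.128 kPa; the same γ' applies in the ½γBN_γ term.
c·N_c·s_c = 19 × 16.9 × 1.3 = 417.43 kPa
q·N_q = 22.128 × 7.82 = 173.04 kPa
0.5·γ·B·N_γ·s_γ = 0.5 × 11.29 × 3.3 × 7.13 × 0.8 = 106.26 kPa
q_ult = 417.43 + 173.04 + 106.26 = 696.73 kPa.
Net ultimate: q_net = 696.73 − 22.128 = 674.6 kPa.
q_all(net) = 674.6 / 2.5 = 269.84 kPa.

q_all(net) ≈ 270 kPa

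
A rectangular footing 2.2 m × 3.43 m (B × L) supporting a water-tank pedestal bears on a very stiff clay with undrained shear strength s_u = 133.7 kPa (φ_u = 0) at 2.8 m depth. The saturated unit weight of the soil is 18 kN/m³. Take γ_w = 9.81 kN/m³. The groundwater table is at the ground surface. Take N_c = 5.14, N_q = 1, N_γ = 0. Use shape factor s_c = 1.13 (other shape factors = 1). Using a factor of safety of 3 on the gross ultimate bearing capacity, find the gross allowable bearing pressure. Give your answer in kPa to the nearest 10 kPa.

q_all ≈ 270 kPa

With the water table at the surface the whole profile is submerged: γ' = 18 − 9.81 = 8.19 kN/m³, so q = γ'·D_f = 22.932 kPa.
q_ult = c·N_c·s_c + q·N_q
     = 133.7 × 5.14 × 1.13 + 22.932 × 1
     = 776.56 + 22.932 = 799.49 kPa.
q_all = 799.49 / 3 = 266.5 kPa.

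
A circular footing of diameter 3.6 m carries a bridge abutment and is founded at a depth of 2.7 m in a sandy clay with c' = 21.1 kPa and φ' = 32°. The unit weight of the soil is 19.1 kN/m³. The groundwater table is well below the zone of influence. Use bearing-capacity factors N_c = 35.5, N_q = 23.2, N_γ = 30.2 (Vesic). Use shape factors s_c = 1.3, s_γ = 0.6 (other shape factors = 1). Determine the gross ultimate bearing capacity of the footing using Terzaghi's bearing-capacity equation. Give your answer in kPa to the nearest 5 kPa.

q_ult ≈ 2795 kPa

Overburden at base level: q = 19.1 × 2.7 = 51.57 kPa.
Cohesion term c·N_c·s_c = 21.1 × 35.5 × 1.3 = 973.77 kPa; surcharge term q·N_q = 51.57 × 23.2 = 1196.4 kPa; self-weight term 0.5·γ·B·N_γ·s_γ = 0.5 × 19.1 × 3.6 × 30.2 × 0.6 = 622.97 kPa.
q_ult = 973.77 + 1196.4 + 622.97 = 2793.2 kPa.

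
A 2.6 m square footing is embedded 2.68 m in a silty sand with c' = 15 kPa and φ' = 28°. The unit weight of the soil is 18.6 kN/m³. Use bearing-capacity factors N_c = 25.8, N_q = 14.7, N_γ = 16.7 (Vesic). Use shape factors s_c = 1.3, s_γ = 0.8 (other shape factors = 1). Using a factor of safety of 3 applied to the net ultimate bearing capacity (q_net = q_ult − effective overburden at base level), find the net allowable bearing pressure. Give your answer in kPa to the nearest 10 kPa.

q_all(net) ≈ 500 kPa

Effective surcharge at the founding depth q = γ·D_f = 18.6 × 2.68 = 49.848 kPa.
q_ult = c·N_c·s_c + q·N_q + 0.5·γ·B·N_γ·s_γ
     = 15 × 25.8 × 1.3 + 49.848 × 14.7 + 0.5 × 18.6 × 2.6 × 16.7 × 0.8
     = 503.1 + 732.77 + 323.04 = 1558.9 kPa.
Net ultimate: q_net = 1558.9 − 49.848 = 1509.1 kPa.
q_all(net) = 1509.1 / 3 = 503.02 kPa.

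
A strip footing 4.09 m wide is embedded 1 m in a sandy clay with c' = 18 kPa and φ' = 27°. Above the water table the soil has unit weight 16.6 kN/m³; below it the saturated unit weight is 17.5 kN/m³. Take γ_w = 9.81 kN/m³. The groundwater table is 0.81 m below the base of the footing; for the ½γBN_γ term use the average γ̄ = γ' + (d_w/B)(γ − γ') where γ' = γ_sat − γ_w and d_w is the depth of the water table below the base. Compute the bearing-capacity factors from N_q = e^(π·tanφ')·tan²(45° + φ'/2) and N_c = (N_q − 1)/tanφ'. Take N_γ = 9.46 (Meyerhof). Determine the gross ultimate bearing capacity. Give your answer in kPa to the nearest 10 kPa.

q_ult ≈ 830 kPa

tan27° = 0.5095, so N_q = e^(π×0.5095)·tan²(58.5°) = 4.957 × 2.663 = 13.2.
N_c = (13.2 − 1)/tan27° = 23.94.
Effective surcharge at the founding depth q = γ·D_f = 16.6 × 1 = 16.6 kPa.
With d_w = 0.81 m < B, γ̄ = 7.69 + (0.81/4.09) × (16.6 − 7.69) = 9.4546 kN/m³.
q_ult = c·N_c + q·N_q + 0.5·γ·B·N_γ
     = 18 × 23.942 + 16.6 × 13.199 + 0.5 × 9.4546 × 4.09 × 9.46
     = 430.96 + 219.11 + 182.91 = 832.97 kPa.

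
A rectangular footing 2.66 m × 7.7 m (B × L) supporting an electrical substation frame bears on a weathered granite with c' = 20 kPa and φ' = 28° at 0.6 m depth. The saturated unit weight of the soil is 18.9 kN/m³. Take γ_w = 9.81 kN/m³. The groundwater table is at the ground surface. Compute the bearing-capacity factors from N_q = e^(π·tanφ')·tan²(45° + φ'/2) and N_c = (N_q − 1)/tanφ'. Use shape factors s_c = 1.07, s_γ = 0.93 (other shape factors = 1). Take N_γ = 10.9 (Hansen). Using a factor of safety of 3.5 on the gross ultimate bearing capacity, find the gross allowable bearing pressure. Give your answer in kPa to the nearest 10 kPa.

N_q = e^(π·tan28°)·tan²(59°) = 14.72; N_c = (N_q − 1)/tanφ' = 25.8.
With the water table at the surface the whole profile is submerged: γ' = 18.9 − 9.81 = 9.09 kN/m³, so q = γ'·D_f = 5.454 kPa; the same γ' applies in the ½γBN_γ term.
q_ult = c·N_c·s_c + q·N_q + 0.5·γ·B·N_γ·s_γ
     = 20 × 25.803 × 1.07 + 5.454 × 14.72 + 0.5 × 9.09 × 2.66 × 10.9 × 0.93
     = 552.19 + 80.282 + 122.55 = 755.03 kPa.
q_all = 755.03 / 3.5 = 215.72 kPa.

q_all ≈ 220 kPa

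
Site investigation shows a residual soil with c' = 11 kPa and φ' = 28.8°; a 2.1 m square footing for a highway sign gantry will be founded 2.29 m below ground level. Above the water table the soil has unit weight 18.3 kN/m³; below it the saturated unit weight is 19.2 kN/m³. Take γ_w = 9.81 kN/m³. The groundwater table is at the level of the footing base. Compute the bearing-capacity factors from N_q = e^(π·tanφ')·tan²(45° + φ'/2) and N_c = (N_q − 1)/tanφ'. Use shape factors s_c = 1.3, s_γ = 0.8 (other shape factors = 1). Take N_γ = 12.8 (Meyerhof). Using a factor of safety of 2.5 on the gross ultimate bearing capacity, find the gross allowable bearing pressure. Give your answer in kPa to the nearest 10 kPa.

q_all ≈ 470 kPa

N_q = e^(π·tan28.8°)·tan²(59.4°) = 16.08; N_c = (N_q − 1)/tanφ' = 27.43.
Overburden at base level: q = 18.3 × 2.29 = 41.907 kPa.
Below the base the soil is submerged, so the ½γBN_γ term uses γ' = 19.2 − 9.81 = 9.39 kN/m³.
Cohesion term c·N_c·s_c = 11 × 27.432 × 1.3 = 392.28 kPa; surcharge term q·N_q = 41.907 × 16.081 = 673.9 kPa; self-weight term 0.5·γ·B·N_γ·s_γ = 0.5 × 9.39 × 2.1 × 12.8 × 0.8 = 100.96 kPa.
q_ult = 392.28 + 673.9 + 100.96 = 1167.1 kPa.
q_all = 1167.1 / 2.5 = 466.86 kPa.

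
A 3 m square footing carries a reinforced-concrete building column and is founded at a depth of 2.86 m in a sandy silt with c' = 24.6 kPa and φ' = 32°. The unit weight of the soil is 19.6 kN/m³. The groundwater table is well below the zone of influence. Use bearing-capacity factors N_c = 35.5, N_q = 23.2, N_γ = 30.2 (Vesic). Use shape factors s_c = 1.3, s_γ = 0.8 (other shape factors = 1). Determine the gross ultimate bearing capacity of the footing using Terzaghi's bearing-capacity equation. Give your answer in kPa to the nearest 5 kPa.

q_ult ≈ 3145 kPa

q = γ·D_f = 19.6 × 2.86 = 56.056 kPa.
c·N_c·s_c = 24.6 × 35.5 × 1.3 = 1135.3 kPa
q·N_q = 56.056 × 23.2 = 1300.5 kPa
0.5·γ·B·N_γ·s_γ = 0.5 × 19.6 × 3 × 30.2 × 0.8 = 710.3 kPa
q_ult = 1135.3 + 1300.5 + 710.3 = 3146.1 kPa.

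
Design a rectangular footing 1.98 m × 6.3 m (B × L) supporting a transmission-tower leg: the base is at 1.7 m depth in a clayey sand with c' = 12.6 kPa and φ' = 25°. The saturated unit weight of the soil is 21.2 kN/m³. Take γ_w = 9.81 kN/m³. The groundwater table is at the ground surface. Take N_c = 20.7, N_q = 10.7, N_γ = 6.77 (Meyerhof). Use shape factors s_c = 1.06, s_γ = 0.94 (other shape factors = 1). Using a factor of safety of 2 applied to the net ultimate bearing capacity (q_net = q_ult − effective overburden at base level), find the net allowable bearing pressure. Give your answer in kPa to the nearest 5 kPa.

q_all(net) ≈ 270 kPa

Water table at ground surface, so effective unit weight γ' = 21.2 − 9.81 = 11.39 kN/m³ is used throughout; overburden q = 11.39 × 1.7 = 19.363 kPa; the same γ' applies in the ½γBN_γ term.
Cohesion term c·N_c·s_c = 12.6 × 20.7 × 1.06 = 276.47 kPa; surcharge term q·N_q = 19.363 × 10.7 = 207.18 kPa; self-weight term 0.5·γ·B·N_γ·s_γ = 0.5 × 11.39 × 1.98 × 6.77 × 0.94 = 71.759 kPa.
q_ult = 276.47 + 207.18 + 71.759 = 555.41 kPa.
Net ultimate: q_net = 555.41 − 19.363 = 536.05 kPa.
q_all(net) = 536.05 / 2 = 268.02 kPa.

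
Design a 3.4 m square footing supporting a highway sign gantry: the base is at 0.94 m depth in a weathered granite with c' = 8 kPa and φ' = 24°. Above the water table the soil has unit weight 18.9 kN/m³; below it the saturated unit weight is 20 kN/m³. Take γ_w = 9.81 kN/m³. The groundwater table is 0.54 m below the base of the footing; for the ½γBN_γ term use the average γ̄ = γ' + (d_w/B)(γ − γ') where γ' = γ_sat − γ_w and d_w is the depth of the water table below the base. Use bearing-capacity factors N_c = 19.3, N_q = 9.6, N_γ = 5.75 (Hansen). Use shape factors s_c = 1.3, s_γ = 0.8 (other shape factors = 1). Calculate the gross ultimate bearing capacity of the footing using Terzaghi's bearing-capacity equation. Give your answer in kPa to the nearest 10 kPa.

q_ult ≈ 460 kPa

Effective surcharge at the founding depth q = γ·D_f = 18.9 × 0.94 = 17.766 kPa.
With d_w = 0.54 m < B, γ̄ = 10.19 + (0.54/3.4) × (18.9 − 10.19) = 11.573 kN/m³.
q_ult = c·N_c·s_c + q·N_q + 0.5·γ·B·N_γ·s_γ
     = 8 × 19.3 × 1.3 + 17.766 × 9.6 + 0.5 × 11.573 × 3.4 × 5.75 × 0.8
     = 200.72 + 170.55 + 90.504 = 461.78 kPa.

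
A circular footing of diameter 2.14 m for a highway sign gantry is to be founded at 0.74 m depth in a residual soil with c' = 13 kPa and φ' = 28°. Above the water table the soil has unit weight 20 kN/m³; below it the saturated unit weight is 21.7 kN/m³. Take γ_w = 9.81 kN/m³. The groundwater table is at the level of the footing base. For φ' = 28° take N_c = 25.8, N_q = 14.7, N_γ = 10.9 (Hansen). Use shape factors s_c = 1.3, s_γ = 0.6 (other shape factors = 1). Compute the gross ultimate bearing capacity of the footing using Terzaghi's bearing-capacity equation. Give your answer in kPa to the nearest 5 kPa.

q_ult ≈ 735 kPa

Overburden at base level: q = 20 × 0.74 = 14.8 kPa.
Below the base the soil is submerged, so the ½γBN_γ term uses γ' = 21.7 − 9.81 = 11.89 kN/m³.
Cohesion term c·N_c·s_c = 13 × 25.8 × 1.3 = 436.02 kPa; surcharge term q·N_q = 14.8 × 14.7 = 217.56 kPa; self-weight term 0.5·γ·B·N_γ·s_γ = 0.5 × 11.89 × 2.14 × 10.9 × 0.6 = 83.204 kPa.
q_ult = 436.02 + 217.56 + 83.204 = 736.78 kPa.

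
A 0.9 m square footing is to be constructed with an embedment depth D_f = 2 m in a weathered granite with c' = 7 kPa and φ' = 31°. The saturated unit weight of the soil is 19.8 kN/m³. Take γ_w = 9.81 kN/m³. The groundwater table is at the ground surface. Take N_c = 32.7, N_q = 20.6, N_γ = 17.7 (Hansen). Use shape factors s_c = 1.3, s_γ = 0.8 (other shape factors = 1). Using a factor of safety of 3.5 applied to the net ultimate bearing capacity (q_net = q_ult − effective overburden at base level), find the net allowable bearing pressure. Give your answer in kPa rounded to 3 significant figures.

Water table at ground surface, so effective unit weight γ' = 19.8 − 9.81 = 9.99 kN/m³ is used throughout; overburden q = 9.99 × 2 = 19.98 kPa; the same γ' applies in the ½γBN_γ term.
Cohesion term c·N_c·s_c = 7 × 32.7 × 1.3 = 297.57 kPa; surcharge term q·N_q = 19.98 × 20.6 = 411.59 kPa; self-weight term 0.5·γ·B·N_γ·s_γ = 0.5 × 9.99 × 0.9 × 17.7 × 0.8 = 63.656 kPa.
q_ult = 297.57 + 411.59 + 63.656 = 772.81 kPa.
Net ultimate: q_net = 772.81 − 19.98 = 752.83 kPa.
q_all(net) = 752.83 / 3.5 = 215.1 kPa.

q_all(net) ≈ 215 kPa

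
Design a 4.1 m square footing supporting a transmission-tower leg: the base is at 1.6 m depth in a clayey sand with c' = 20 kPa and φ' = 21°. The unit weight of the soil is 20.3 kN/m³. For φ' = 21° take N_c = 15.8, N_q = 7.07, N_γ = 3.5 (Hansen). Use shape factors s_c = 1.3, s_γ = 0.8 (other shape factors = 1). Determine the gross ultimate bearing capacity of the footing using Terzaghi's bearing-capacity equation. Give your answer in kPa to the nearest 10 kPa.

q_ult ≈ 760 kPa

q = γ·D_f = 20.3 × 1.6 = 32.48 kPa.
c·N_c·s_c = 20 × 15.8 × 1.3 = 410.8 kPa
q·N_q = 32.48 × 7.07 = 229.63 kPa
0.5·γ·B·N_γ·s_γ = 0.5 × 20.3 × 4.1 × 3.5 × 0.8 = 116.52 kPa
q_ult = 410.8 + 229.63 + 116.52 = 756.96 kPa.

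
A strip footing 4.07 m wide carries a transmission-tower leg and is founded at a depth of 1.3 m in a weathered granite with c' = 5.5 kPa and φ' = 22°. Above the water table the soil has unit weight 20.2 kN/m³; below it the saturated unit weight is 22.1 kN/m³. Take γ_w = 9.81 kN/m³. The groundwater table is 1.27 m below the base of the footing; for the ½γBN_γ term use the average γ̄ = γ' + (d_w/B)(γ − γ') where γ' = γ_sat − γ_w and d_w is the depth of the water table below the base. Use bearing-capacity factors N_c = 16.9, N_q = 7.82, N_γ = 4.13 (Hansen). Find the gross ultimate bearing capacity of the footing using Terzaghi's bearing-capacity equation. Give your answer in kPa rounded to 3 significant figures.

q_ult ≈ 422 kPa

Overburden at base level: q = 20.2 × 1.3 = 26.26 kPa.
The water table is 1.27 m below the base (< B = 4.07 m), so the ½γBN_γ term uses γ̄ = γ' + (d_w/B)(γ − γ') = 12.29 + (1.27/4.07)(20.2 − 12.29) = 14.758 kN/m³.
Cohesion term c·N_c = 5.5 × 16.9 = 92.95 kPa; surcharge term q·N_q = 26.26 × 7.82 = 205.35 kPa; self-weight term 0.5·γ·B·N_γ = 0.5 × 14.758 × 4.07 × 4.13 = 124.04 kPa.
q_ult = 92.95 + 205.35 + 124.04 = 422.34 kPa.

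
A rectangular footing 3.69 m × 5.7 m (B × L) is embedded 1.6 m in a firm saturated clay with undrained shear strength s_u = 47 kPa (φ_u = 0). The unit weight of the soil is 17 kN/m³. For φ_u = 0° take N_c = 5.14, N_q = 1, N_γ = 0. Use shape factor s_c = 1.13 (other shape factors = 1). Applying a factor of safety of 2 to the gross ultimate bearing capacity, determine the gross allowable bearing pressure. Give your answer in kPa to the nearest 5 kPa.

Overburden at base level: q = 17 × 1.6 = 27.2 kPa.
Cohesion term c·N_c·s_c = 47 × 5.14 × 1.13 = 272.99 kPa; surcharge term q·N_q = 27.2 × 1 = 27.2 kPa.
q_ult = 272.99 + 27.2 = 300.19 kPa.
q_all = q_ult / FS = 300.19 / 2 = 150.09 kPa.

q_all ≈ 150 kPa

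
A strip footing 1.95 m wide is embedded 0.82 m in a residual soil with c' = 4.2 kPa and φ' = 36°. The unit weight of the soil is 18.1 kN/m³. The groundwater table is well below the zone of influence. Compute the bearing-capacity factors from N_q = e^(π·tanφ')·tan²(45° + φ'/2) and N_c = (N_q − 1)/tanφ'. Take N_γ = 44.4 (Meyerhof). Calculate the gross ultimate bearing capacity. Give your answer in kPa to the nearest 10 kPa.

tan36° = 0.7265, so N_q = e^(π×0.7265)·tan²(63°) = 9.801 × 3.852 = 37.75.
N_c = (37.75 − 1)/tan36° = 50.59.
Overburden at base level: q = 18.1 × 0.82 = 14.842 kPa.
Cohesion term c·N_c = 4.2 × 50.585 = 212.46 kPa; surcharge term q·N_q = 14.842 × 37.752 = 560.32 kPa; self-weight term 0.5·γ·B·N_γ = 0.5 × 18.1 × 1.95 × 44.4 = 783.55 kPa.
q_ult = 212.46 + 560.32 + 783.55 = 1556.3 kPa.

q_ult ≈ 1560 kPa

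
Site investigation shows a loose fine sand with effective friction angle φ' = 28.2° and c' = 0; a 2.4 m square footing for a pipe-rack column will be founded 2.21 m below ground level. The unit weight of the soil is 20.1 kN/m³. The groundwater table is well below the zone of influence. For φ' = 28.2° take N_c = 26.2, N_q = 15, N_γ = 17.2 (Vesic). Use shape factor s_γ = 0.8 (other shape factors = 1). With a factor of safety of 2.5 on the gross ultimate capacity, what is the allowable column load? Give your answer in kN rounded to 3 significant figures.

Effective surcharge at the founding depth q = γ·D_f = 20.1 × 2.21 = 44.421 kPa.
q_ult = q·N_q + 0.5·γ·B·N_γ·s_γ
     = 44.421 × 15 + 0.5 × 20.1 × 2.4 × 17.2 × 0.8
     = 666.31 + 331.89 = 998.21 kPa.
Gross allowable pressure q_all = 998.21 / 2.5 = 399.28 kPa.
Footing area = 5.76 m², so allowable column load = 399.28 × 5.76 = 2299.9 kN.

P_all ≈ 2300 kN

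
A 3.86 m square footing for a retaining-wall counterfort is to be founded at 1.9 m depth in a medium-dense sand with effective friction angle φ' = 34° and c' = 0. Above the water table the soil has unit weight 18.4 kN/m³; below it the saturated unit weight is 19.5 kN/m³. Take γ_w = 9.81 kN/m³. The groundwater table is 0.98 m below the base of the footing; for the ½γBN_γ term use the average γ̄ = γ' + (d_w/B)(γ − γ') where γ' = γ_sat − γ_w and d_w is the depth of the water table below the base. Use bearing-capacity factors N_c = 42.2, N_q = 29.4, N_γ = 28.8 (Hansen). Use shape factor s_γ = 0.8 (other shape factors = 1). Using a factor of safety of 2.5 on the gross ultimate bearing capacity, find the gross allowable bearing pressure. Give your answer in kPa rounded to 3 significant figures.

q = γ·D_f = 18.4 × 1.9 = 34.96 kPa.
γ' = 9.69 kN/m³; averaging over the depth B below the base, γ̄ = γ' + (d_w/B)(γ − γ') = 11.901 kN/m³.
q·N_q = 34.96 × 29.4 = 1027.8 kPa
0.5·γ·B·N_γ·s_γ = 0.5 × 11.901 × 3.86 × 28.8 × 0.8 = 529.22 kPa
q_ult = 1027.8 + 529.22 = 1557 kPa.
q_all = 1557 / 2.5 = 622.82 kPa.

q_all ≈ 623 kPa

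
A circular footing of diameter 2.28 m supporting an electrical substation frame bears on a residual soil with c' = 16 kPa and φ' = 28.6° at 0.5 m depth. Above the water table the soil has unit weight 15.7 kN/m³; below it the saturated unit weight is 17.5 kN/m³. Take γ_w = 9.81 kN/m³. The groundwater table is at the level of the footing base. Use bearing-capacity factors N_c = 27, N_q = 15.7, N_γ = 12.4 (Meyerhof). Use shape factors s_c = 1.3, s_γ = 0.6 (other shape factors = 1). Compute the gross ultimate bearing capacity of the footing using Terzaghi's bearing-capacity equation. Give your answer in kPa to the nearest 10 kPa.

q_ult ≈ 750 kPa

q = γ·D_f = 15.7 × 0.5 = 7.85 kPa.
For the ½γBN_γ term take γ' = 17.5 − 9.81 = 7.69 kN/m³ (soil below base is submerged).
c·N_c·s_c = 16 × 27 × 1.3 = 561.6 kPa
q·N_q = 7.85 × 15.7 = 123.24 kPa
0.5·γ·B·N_γ·s_γ = 0.5 × 7.69 × 2.28 × 12.4 × 0.6 = 65.224 kPa
q_ult = 561.6 + 123.24 + 65.224 = 750.07 kPa.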